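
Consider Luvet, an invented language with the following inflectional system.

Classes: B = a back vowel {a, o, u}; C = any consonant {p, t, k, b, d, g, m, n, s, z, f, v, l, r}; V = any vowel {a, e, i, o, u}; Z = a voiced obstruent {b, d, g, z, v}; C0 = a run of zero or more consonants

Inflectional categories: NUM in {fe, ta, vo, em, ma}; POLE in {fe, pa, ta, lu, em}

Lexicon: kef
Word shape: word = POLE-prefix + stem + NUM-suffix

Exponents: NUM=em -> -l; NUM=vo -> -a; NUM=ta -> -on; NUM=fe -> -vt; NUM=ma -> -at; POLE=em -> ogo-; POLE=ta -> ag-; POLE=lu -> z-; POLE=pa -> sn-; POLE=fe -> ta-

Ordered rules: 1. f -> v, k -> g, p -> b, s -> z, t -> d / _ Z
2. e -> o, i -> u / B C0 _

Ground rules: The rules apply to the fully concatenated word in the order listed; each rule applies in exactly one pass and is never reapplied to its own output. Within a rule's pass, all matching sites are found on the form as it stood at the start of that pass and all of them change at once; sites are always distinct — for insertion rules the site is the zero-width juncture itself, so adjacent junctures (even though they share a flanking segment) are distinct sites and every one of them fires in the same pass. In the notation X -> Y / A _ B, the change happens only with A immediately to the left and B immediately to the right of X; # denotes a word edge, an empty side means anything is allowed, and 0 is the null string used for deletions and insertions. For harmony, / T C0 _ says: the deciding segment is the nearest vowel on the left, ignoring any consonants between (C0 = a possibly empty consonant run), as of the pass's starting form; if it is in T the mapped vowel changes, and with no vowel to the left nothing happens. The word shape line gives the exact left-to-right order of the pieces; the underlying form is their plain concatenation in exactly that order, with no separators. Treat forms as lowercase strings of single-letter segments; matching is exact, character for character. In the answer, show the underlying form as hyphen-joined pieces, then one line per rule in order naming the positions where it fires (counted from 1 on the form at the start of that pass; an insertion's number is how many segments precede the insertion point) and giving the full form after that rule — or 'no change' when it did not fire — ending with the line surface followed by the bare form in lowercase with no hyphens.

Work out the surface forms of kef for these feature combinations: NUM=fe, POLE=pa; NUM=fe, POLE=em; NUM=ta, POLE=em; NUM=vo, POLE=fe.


cell NUM=fe, POLE=pa:
underlying: sn-kef-vt
1. f -> v, k -> g, p -> b, s -> z, t -> d / _ Z: fires at position(s) 5: snkevvt
2. e -> o, i -> u / B C0 _: no change
surface: snkevvt

cell NUM=fe, POLE=em:
underlying: ogo-kef-vt
1. f -> v, k -> g, p -> b, s -> z, t -> d / _ Z: fires at position(s) 6: ogokevvt
2. e -> o, i -> u / B C0 _: fires at position(s) 5: ogokovvt
surface: ogokovvt

cell NUM=ta, POLE=em:
underlying: ogo-kef-on
1. f -> v, k -> g, p -> b, s -> z, t -> d / _ Z: no change
2. e -> o, i -> u / B C0 _: fires at position(s) 5: ogokofon
surface: ogokofon

cell NUM=vo, POLE=fe:
underlying: ta-kef-a
1. f -> v, k -> g, p -> b, s -> z, t -> d / _ Z: no change
2. e -> o, i -> u / B C0 _: fires at position(s) 4: takofa
surface: takofa


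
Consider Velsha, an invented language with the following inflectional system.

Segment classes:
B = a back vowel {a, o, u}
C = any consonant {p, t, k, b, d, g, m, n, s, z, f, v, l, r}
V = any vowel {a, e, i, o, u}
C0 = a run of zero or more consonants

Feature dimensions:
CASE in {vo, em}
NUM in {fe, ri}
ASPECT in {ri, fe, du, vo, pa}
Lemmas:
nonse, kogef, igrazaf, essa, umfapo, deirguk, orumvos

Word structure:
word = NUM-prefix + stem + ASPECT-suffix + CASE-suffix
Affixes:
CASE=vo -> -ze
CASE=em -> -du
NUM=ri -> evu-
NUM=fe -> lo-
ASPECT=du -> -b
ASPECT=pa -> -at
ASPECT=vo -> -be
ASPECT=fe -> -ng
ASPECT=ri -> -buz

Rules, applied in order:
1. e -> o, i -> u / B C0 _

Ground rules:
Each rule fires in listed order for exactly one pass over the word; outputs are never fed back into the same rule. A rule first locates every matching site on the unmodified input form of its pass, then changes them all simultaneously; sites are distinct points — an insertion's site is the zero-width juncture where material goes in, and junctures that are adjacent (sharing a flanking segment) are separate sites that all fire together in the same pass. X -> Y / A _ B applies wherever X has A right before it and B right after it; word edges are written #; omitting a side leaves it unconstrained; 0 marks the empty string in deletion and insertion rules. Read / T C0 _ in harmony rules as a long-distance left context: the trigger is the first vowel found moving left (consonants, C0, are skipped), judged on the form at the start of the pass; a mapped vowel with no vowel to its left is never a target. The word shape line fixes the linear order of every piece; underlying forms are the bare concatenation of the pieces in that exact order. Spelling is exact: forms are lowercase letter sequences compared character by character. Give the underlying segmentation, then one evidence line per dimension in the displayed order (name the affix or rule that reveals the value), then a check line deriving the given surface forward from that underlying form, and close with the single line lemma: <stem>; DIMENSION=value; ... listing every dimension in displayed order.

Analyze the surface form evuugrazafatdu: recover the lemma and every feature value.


underlying: evu-igrazaf-at-du
CASE=em - signalled by the affix -du
NUM=ri - signalled by the affix evu-
ASPECT=pa - signalled by the affix -at
check: evuigrazafatdu -> evuugrazafatdu
lemma: igrazaf; CASE=em; NUM=ri; ASPECT=pa


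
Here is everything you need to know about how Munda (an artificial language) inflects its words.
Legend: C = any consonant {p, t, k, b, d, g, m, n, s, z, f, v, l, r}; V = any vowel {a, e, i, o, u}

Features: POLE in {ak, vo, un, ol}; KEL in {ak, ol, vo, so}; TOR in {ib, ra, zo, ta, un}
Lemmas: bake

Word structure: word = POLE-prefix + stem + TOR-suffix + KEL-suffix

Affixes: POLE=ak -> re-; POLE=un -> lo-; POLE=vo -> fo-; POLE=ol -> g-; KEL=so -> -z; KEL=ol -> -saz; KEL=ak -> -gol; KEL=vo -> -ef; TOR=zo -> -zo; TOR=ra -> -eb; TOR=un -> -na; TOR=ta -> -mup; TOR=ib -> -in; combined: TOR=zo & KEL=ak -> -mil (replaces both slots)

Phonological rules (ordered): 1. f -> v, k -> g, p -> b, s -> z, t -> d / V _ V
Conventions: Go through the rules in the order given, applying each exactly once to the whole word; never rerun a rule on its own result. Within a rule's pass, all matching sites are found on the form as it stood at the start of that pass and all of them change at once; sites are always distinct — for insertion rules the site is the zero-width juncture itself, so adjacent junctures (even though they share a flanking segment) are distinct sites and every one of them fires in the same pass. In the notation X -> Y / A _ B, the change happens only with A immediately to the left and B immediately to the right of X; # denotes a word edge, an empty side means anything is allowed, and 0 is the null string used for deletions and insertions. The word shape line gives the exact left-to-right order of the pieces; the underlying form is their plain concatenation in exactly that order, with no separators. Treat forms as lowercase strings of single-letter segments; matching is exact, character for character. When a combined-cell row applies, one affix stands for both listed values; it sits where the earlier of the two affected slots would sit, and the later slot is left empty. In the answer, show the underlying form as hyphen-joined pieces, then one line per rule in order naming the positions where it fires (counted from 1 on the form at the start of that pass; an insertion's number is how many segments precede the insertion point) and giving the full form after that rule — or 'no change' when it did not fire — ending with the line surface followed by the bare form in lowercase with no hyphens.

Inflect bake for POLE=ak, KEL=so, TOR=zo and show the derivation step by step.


underlying: re-bake-zo-z
1. f -> v, k -> g, p -> b, s -> z, t -> d / V _ V: fires at position(s) 5: rebagezoz
surface: rebagezoz


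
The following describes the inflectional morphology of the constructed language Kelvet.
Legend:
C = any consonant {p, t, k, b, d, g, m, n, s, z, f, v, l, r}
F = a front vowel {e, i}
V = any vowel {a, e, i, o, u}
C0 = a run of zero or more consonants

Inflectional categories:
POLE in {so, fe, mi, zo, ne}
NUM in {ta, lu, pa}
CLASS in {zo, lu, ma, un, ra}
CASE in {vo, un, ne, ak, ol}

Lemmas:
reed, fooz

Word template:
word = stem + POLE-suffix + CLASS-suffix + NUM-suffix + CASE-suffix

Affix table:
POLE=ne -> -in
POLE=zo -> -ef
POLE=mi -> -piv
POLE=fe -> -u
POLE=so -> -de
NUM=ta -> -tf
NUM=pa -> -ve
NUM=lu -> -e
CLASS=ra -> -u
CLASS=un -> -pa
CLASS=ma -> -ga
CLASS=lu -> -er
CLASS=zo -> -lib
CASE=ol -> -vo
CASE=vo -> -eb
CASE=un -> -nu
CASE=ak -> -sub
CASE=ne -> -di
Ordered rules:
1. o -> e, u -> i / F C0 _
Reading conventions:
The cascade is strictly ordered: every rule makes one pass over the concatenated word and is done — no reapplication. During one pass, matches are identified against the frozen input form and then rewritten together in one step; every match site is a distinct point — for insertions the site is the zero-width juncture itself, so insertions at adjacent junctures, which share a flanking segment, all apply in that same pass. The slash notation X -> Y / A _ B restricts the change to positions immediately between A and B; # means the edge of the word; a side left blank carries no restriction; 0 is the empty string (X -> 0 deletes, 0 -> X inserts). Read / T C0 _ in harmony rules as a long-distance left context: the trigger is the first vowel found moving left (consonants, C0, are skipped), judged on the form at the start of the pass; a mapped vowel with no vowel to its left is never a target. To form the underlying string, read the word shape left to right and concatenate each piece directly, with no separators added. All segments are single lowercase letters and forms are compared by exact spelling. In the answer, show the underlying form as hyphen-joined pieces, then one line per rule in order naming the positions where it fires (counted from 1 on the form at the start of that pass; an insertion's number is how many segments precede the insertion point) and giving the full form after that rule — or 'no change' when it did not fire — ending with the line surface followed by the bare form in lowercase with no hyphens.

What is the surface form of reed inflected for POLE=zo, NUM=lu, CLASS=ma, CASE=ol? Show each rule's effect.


underlying: reed-ef-ga-e-vo
1. o -> e, u -> i / F C0 _: fires at position(s) 11: reedefgaeve
surface: reedefgaeve


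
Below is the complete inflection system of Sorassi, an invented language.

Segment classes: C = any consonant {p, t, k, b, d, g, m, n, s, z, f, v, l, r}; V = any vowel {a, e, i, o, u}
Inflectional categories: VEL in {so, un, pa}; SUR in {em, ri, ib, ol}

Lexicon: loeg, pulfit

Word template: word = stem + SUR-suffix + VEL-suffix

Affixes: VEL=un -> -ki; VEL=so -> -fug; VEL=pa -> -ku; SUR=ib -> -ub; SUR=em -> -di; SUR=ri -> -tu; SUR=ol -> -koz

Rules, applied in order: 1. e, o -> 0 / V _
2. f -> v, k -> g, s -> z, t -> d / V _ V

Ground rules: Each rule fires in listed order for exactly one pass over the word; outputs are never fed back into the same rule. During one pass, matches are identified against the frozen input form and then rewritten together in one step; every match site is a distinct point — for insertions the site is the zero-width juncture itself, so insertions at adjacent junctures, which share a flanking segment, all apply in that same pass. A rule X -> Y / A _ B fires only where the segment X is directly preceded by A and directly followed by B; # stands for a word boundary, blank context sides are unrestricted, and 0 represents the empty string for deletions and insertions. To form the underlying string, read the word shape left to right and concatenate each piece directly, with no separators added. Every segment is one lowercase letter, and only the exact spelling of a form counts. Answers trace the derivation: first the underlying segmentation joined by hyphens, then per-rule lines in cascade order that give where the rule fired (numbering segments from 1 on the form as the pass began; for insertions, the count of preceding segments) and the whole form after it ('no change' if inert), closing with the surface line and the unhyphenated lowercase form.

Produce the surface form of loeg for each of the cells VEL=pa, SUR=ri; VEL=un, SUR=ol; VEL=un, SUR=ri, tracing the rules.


cell VEL=pa, SUR=ri:
underlying: loeg-tu-ku
1. e, o -> 0 / V _: fires at position(s) 3: logtuku
2. f -> v, k -> g, s -> z, t -> d / V _ V: fires at position(s) 6: logtugu
surface: logtugu

cell VEL=un, SUR=ol:
underlying: loeg-koz-ki
1. e, o -> 0 / V _: fires at position(s) 3: logkozki
2. f -> v, k -> g, s -> z, t -> d / V _ V: no change
surface: logkozki

cell VEL=un, SUR=ri:
underlying: loeg-tu-ki
1. e, o -> 0 / V _: fires at position(s) 3: logtuki
2. f -> v, k -> g, s -> z, t -> d / V _ V: fires at position(s) 6: logtugi
surface: logtugi


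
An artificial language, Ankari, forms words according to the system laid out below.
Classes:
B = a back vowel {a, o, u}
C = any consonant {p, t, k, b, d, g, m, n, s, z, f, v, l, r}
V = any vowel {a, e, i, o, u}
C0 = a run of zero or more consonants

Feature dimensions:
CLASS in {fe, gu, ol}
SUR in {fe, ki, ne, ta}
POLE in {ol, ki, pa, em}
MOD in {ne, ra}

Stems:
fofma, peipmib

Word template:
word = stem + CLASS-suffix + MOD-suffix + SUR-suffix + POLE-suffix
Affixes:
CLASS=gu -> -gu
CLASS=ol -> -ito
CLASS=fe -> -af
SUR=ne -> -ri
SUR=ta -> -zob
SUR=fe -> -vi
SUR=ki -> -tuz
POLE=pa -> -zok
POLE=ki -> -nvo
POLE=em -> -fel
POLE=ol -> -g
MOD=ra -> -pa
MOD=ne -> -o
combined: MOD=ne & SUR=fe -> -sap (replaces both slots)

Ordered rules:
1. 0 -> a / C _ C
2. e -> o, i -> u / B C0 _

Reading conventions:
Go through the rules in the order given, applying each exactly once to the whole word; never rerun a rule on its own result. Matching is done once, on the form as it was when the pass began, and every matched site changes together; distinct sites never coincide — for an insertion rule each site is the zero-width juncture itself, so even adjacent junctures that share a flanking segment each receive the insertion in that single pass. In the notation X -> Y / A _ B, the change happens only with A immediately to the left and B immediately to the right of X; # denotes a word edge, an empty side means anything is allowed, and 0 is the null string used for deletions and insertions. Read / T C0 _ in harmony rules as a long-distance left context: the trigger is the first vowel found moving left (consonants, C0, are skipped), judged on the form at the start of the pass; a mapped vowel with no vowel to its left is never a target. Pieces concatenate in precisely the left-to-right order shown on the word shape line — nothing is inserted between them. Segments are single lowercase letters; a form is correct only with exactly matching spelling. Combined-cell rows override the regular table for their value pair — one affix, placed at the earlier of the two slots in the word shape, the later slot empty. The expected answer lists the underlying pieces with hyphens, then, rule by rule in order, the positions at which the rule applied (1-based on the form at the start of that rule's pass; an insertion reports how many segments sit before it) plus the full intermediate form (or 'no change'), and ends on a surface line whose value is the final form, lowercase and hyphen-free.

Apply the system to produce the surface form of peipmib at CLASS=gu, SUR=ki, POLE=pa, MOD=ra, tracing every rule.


underlying: peipmib-gu-pa-tuz-zok
1. 0 -> a / C _ C: inserts after position(s) 4, 7, 14: peipamibagupatuzazok
2. e -> o, i -> u / B C0 _: fires at position(s) 7: peipamubagupatuzazok
surface: peipamubagupatuzazok


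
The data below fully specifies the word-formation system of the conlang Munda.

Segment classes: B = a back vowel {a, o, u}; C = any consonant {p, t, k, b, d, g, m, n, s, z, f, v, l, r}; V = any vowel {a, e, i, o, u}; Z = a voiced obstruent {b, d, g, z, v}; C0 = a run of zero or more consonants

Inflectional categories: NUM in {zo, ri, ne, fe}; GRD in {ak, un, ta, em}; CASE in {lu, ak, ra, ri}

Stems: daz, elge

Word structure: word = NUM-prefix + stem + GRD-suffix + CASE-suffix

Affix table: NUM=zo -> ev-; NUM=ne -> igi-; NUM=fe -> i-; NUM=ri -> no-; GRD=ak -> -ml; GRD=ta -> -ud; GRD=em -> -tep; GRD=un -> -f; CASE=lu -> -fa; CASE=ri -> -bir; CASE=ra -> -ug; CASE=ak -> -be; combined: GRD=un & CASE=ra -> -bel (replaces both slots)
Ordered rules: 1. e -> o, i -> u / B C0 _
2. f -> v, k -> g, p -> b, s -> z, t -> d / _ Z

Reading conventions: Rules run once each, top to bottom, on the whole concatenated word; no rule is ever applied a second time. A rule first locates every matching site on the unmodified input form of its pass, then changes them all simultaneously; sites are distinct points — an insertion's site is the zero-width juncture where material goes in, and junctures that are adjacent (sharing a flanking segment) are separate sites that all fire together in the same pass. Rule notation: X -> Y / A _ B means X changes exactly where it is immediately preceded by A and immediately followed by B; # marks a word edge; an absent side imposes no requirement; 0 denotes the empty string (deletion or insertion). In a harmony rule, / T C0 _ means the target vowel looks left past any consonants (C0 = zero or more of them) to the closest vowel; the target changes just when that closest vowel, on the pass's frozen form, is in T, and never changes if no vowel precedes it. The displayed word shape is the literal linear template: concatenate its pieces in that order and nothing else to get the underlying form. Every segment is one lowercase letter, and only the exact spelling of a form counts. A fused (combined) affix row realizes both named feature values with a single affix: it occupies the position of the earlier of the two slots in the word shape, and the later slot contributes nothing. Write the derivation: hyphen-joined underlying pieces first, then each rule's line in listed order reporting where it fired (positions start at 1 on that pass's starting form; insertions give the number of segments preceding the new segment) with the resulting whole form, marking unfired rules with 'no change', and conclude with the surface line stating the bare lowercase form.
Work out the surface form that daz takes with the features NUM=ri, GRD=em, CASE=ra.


underlying: no-daz-tep-ug
1. e -> o, i -> u / B C0 _: fires at position(s) 7: nodaztopug
2. f -> v, k -> g, p -> b, s -> z, t -> d / _ Z: no change
surface: nodaztopug


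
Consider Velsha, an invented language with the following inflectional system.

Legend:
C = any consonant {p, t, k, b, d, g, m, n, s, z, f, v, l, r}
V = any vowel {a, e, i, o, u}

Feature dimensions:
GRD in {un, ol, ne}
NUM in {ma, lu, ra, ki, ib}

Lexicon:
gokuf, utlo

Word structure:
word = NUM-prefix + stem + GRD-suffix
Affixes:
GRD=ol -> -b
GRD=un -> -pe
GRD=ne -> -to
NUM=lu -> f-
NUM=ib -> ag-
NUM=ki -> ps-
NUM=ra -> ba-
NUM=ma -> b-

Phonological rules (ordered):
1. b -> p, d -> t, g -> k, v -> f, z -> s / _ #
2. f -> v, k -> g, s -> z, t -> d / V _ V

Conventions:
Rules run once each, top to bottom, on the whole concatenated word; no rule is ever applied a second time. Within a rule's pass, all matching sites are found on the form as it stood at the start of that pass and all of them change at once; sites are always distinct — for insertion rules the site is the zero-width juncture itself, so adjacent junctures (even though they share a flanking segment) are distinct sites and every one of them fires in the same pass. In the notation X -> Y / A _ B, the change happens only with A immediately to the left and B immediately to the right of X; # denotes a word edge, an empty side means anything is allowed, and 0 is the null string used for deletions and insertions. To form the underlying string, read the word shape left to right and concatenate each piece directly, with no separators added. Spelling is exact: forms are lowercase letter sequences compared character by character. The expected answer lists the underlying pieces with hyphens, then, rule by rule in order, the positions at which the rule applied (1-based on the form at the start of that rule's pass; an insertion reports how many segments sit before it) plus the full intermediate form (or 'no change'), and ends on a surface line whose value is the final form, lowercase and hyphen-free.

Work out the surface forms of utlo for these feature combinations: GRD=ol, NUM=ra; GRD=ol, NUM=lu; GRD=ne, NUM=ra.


cell GRD=ol, NUM=ra:
underlying: ba-utlo-b
1. b -> p, d -> t, g -> k, v -> f, z -> s / _ #: fires at position(s) 7: bautlop
2. f -> v, k -> g, s -> z, t -> d / V _ V: no change
surface: bautlop

cell GRD=ol, NUM=lu:
underlying: f-utlo-b
1. b -> p, d -> t, g -> k, v -> f, z -> s / _ #: fires at position(s) 6: futlop
2. f -> v, k -> g, s -> z, t -> d / V _ V: no change
surface: futlop

cell GRD=ne, NUM=ra:
underlying: ba-utlo-to
1. b -> p, d -> t, g -> k, v -> f, z -> s / _ #: no change
2. f -> v, k -> g, s -> z, t -> d / V _ V: fires at position(s) 7: bautlodo
surface: bautlodo


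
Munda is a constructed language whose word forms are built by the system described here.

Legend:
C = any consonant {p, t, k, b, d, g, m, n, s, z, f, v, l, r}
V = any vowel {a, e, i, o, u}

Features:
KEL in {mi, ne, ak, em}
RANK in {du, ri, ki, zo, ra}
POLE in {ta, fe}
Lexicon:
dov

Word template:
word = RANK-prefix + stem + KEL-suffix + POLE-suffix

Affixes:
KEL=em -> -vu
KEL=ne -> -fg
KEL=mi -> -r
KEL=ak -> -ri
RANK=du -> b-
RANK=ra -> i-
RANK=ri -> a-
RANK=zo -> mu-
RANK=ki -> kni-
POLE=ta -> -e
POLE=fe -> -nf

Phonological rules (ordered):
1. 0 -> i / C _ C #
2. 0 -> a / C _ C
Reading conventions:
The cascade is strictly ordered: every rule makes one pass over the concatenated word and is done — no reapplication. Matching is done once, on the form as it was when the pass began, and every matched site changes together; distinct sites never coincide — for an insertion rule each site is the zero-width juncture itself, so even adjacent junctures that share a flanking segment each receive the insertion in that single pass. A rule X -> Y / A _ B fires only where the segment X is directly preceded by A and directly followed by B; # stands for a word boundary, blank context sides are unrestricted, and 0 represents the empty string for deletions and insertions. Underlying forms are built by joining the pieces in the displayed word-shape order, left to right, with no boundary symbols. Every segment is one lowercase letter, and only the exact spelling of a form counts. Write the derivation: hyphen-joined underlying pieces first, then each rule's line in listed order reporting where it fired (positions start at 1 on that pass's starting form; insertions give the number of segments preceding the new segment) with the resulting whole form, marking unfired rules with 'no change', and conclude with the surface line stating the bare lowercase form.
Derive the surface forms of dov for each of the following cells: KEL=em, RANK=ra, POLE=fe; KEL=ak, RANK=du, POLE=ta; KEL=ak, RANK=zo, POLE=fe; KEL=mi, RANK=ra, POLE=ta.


cell KEL=em, RANK=ra, POLE=fe:
underlying: i-dov-vu-nf
1. 0 -> i / C _ C #: inserts after position(s) 7: idovvunif
2. 0 -> a / C _ C: inserts after position(s) 4: idovavunif
surface: idovavunif

cell KEL=ak, RANK=du, POLE=ta:
underlying: b-dov-ri-e
1. 0 -> i / C _ C #: no change
2. 0 -> a / C _ C: inserts after position(s) 1, 4: badovarie
surface: badovarie

cell KEL=ak, RANK=zo, POLE=fe:
underlying: mu-dov-ri-nf
1. 0 -> i / C _ C #: inserts after position(s) 8: mudovrinif
2. 0 -> a / C _ C: inserts after position(s) 5: mudovarinif
surface: mudovarinif

cell KEL=mi, RANK=ra, POLE=ta:
underlying: i-dov-r-e
1. 0 -> i / C _ C #: no change
2. 0 -> a / C _ C: inserts after position(s) 4: idovare
surface: idovare


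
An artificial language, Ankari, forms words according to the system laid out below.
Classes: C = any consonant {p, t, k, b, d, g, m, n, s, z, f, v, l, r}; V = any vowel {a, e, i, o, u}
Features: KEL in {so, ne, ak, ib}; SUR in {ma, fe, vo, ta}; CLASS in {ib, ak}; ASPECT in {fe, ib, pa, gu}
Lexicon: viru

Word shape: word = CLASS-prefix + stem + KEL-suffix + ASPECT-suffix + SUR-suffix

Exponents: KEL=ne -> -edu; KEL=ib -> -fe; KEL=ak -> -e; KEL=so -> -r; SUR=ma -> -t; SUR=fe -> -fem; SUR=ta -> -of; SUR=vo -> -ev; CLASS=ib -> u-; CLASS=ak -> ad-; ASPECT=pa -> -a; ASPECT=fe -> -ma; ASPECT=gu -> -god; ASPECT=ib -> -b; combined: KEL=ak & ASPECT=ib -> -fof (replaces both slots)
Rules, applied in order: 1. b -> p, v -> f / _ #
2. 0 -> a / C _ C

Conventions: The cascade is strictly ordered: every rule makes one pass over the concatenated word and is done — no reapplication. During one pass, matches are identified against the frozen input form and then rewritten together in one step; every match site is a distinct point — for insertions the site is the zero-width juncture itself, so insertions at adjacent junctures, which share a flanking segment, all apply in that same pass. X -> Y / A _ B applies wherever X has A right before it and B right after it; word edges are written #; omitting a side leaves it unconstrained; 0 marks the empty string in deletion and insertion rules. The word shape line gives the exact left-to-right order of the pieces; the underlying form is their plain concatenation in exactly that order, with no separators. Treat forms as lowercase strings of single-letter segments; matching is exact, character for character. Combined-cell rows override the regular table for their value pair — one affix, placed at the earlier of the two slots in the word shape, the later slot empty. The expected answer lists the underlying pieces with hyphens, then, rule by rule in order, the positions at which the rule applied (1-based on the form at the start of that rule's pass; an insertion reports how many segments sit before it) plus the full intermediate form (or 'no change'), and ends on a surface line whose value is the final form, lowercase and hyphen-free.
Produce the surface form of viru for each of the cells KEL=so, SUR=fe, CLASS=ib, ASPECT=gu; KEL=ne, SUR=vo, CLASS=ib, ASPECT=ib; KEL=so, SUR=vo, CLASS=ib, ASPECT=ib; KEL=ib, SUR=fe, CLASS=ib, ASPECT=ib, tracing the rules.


cell KEL=so, SUR=fe, CLASS=ib, ASPECT=gu:
underlying: u-viru-r-god-fem
1. b -> p, v -> f / _ #: no change
2. 0 -> a / C _ C: inserts after position(s) 6, 9: uviruragodafem
surface: uviruragodafem

cell KEL=ne, SUR=vo, CLASS=ib, ASPECT=ib:
underlying: u-viru-edu-b-ev
1. b -> p, v -> f / _ #: fires at position(s) 11: uviruedubef
2. 0 -> a / C _ C: no change
surface: uviruedubef

cell KEL=so, SUR=vo, CLASS=ib, ASPECT=ib:
underlying: u-viru-r-b-ev
1. b -> p, v -> f / _ #: fires at position(s) 9: uvirurbef
2. 0 -> a / C _ C: inserts after position(s) 6: uvirurabef
surface: uvirurabef

cell KEL=ib, SUR=fe, CLASS=ib, ASPECT=ib:
underlying: u-viru-fe-b-fem
1. b -> p, v -> f / _ #: no change
2. 0 -> a / C _ C: inserts after position(s) 8: uvirufebafem
surface: uvirufebafem


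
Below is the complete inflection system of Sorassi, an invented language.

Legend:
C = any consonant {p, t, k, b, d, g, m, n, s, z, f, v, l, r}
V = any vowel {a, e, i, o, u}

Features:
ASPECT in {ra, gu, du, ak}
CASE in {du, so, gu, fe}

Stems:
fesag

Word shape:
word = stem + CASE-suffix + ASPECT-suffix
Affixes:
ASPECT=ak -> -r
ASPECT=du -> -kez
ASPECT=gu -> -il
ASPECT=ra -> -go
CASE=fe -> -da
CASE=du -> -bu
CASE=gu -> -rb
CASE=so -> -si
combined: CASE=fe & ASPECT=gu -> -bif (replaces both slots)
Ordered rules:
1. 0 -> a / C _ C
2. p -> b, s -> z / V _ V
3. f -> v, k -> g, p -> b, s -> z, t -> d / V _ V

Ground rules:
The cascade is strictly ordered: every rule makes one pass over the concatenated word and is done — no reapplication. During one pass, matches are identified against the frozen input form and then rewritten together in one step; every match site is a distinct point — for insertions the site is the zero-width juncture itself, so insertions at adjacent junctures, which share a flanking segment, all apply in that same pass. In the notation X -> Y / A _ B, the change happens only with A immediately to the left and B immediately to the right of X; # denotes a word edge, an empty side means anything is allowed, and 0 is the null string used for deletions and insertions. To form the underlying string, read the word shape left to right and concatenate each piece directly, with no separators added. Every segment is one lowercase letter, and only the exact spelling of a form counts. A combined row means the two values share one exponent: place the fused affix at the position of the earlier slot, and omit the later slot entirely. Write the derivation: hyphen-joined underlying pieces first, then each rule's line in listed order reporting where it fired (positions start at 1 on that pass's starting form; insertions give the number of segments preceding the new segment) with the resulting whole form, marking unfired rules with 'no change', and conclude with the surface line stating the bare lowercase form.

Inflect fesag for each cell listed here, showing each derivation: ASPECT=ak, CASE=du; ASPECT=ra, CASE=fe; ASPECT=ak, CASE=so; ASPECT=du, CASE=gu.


cell ASPECT=ak, CASE=du:
underlying: fesag-bu-r
1. 0 -> a / C _ C: inserts after position(s) 5: fesagabur
2. p -> b, s -> z / V _ V: fires at position(s) 3: fezagabur
3. f -> v, k -> g, p -> b, s -> z, t -> d / V _ V: no change
surface: fezagabur

cell ASPECT=ra, CASE=fe:
underlying: fesag-da-go
1. 0 -> a / C _ C: inserts after position(s) 5: fesagadago
2. p -> b, s -> z / V _ V: fires at position(s) 3: fezagadago
3. f -> v, k -> g, p -> b, s -> z, t -> d / V _ V: no change
surface: fezagadago

cell ASPECT=ak, CASE=so:
underlying: fesag-si-r
1. 0 -> a / C _ C: inserts after position(s) 5: fesagasir
2. p -> b, s -> z / V _ V: fires at position(s) 3, 7: fezagazir
3. f -> v, k -> g, p -> b, s -> z, t -> d / V _ V: no change
surface: fezagazir

cell ASPECT=du, CASE=gu:
underlying: fesag-rb-kez
1. 0 -> a / C _ C: inserts after position(s) 5, 6, 7: fesagarabakez
2. p -> b, s -> z / V _ V: fires at position(s) 3: fezagarabakez
3. f -> v, k -> g, p -> b, s -> z, t -> d / V _ V: fires at position(s) 11: fezagarabagez
surface: fezagarabagez


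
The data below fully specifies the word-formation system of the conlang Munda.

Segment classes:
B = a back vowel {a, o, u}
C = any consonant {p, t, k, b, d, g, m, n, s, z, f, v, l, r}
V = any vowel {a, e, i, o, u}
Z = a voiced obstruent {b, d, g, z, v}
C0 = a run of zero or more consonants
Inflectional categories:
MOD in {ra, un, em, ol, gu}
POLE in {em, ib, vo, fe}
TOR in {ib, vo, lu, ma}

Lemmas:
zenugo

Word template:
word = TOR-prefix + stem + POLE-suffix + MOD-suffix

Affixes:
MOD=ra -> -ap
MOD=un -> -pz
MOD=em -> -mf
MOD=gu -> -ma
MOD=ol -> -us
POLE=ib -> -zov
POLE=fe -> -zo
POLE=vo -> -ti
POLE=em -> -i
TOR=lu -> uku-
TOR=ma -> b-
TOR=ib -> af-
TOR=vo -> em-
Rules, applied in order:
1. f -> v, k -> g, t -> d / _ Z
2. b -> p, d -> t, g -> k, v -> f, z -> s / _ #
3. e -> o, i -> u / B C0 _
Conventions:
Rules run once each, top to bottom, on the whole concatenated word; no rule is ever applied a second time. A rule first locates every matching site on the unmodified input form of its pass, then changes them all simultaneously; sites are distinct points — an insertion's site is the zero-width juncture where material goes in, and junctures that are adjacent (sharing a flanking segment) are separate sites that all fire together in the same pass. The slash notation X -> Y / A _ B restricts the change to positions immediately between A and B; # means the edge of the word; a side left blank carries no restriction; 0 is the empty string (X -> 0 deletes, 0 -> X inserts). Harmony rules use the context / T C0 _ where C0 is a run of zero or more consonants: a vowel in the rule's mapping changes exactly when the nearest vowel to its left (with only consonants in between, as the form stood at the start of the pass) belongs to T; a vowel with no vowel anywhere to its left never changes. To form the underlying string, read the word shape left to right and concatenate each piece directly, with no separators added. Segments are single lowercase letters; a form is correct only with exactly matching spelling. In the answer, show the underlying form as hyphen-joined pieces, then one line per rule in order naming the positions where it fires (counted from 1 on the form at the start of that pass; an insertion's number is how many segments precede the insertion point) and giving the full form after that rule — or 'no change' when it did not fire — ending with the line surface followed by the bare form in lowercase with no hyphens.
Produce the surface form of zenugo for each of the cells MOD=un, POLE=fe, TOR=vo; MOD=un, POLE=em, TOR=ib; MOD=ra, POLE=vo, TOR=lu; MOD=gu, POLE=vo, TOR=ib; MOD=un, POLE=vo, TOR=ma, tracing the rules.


cell MOD=un, POLE=fe, TOR=vo:
underlying: em-zenugo-zo-pz
1. f -> v, k -> g, t -> d / _ Z: no change
2. b -> p, d -> t, g -> k, v -> f, z -> s / _ #: fires at position(s) 12: emzenugozops
3. e -> o, i -> u / B C0 _: no change
surface: emzenugozops

cell MOD=un, POLE=em, TOR=ib:
underlying: af-zenugo-i-pz
1. f -> v, k -> g, t -> d / _ Z: fires at position(s) 2: avzenugoipz
2. b -> p, d -> t, g -> k, v -> f, z -> s / _ #: fires at position(s) 11: avzenugoips
3. e -> o, i -> u / B C0 _: fires at position(s) 4, 9: avzonugoups
surface: avzonugoups

cell MOD=ra, POLE=vo, TOR=lu:
underlying: uku-zenugo-ti-ap
1. f -> v, k -> g, t -> d / _ Z: no change
2. b -> p, d -> t, g -> k, v -> f, z -> s / _ #: no change
3. e -> o, i -> u / B C0 _: fires at position(s) 5, 11: ukuzonugotuap
surface: ukuzonugotuap

cell MOD=gu, POLE=vo, TOR=ib:
underlying: af-zenugo-ti-ma
1. f -> v, k -> g, t -> d / _ Z: fires at position(s) 2: avzenugotima
2. b -> p, d -> t, g -> k, v -> f, z -> s / _ #: no change
3. e -> o, i -> u / B C0 _: fires at position(s) 4, 10: avzonugotuma
surface: avzonugotuma

cell MOD=un, POLE=vo, TOR=ma:
underlying: b-zenugo-ti-pz
1. f -> v, k -> g, t -> d / _ Z: no change
2. b -> p, d -> t, g -> k, v -> f, z -> s / _ #: fires at position(s) 11: bzenugotips
3. e -> o, i -> u / B C0 _: fires at position(s) 9: bzenugotups
surface: bzenugotups


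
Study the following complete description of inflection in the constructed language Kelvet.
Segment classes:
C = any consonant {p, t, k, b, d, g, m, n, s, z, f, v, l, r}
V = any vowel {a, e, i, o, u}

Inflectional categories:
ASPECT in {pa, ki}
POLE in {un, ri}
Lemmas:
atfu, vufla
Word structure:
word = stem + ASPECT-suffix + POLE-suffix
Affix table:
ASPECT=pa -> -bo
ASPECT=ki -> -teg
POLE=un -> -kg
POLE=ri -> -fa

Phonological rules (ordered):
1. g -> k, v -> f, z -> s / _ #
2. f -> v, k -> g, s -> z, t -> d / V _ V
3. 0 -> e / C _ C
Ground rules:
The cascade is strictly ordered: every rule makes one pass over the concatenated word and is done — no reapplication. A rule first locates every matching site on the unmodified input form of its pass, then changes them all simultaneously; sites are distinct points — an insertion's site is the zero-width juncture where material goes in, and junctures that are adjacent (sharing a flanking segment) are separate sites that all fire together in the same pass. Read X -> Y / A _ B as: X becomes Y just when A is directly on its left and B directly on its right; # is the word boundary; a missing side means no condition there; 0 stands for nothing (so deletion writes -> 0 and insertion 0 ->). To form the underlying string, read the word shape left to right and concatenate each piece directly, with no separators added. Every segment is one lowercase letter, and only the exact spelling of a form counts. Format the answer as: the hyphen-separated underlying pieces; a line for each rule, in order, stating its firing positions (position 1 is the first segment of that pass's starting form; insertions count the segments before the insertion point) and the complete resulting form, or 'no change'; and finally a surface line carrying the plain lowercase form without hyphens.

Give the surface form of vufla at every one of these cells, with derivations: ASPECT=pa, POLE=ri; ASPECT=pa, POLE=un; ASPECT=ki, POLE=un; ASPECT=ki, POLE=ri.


cell ASPECT=pa, POLE=ri:
underlying: vufla-bo-fa
1. g -> k, v -> f, z -> s / _ #: no change
2. f -> v, k -> g, s -> z, t -> d / V _ V: fires at position(s) 8: vuflabova
3. 0 -> e / C _ C: inserts after position(s) 3: vufelabova
surface: vufelabova

cell ASPECT=pa, POLE=un:
underlying: vufla-bo-kg
1. g -> k, v -> f, z -> s / _ #: fires at position(s) 9: vuflabokk
2. f -> v, k -> g, s -> z, t -> d / V _ V: no change
3. 0 -> e / C _ C: inserts after position(s) 3, 8: vufelabokek
surface: vufelabokek

cell ASPECT=ki, POLE=un:
underlying: vufla-teg-kg
1. g -> k, v -> f, z -> s / _ #: fires at position(s) 10: vuflategkk
2. f -> v, k -> g, s -> z, t -> d / V _ V: fires at position(s) 6: vufladegkk
3. 0 -> e / C _ C: inserts after position(s) 3, 8, 9: vufeladegekek
surface: vufeladegekek

cell ASPECT=ki, POLE=ri:
underlying: vufla-teg-fa
1. g -> k, v -> f, z -> s / _ #: no change
2. f -> v, k -> g, s -> z, t -> d / V _ V: fires at position(s) 6: vufladegfa
3. 0 -> e / C _ C: inserts after position(s) 3, 8: vufeladegefa
surface: vufeladegefa


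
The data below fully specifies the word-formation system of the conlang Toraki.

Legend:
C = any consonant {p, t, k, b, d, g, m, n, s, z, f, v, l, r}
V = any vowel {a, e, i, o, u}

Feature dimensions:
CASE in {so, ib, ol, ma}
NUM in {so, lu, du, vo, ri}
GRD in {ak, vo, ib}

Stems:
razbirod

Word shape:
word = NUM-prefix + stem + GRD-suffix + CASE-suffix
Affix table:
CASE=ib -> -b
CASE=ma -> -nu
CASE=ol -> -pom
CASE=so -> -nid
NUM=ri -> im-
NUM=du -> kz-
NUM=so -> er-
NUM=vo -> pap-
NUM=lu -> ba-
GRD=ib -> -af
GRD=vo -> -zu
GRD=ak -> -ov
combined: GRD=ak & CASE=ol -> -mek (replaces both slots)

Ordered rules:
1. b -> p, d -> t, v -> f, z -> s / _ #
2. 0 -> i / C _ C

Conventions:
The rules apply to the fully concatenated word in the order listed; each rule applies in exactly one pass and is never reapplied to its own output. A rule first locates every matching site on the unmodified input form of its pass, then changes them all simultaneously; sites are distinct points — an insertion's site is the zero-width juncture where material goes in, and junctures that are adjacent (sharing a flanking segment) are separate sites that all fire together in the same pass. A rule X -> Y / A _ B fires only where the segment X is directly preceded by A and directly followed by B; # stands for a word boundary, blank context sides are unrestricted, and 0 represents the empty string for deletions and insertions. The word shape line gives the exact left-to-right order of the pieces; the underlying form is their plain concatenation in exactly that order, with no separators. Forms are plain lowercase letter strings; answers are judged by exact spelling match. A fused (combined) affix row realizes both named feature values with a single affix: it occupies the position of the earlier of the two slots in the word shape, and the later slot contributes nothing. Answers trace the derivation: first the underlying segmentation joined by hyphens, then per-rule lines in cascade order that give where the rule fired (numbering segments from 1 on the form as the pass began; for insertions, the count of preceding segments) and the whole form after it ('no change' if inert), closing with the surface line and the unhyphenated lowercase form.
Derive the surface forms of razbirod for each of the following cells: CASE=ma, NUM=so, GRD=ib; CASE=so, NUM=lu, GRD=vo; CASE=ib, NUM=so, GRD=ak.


cell CASE=ma, NUM=so, GRD=ib:
underlying: er-razbirod-af-nu
1. b -> p, d -> t, v -> f, z -> s / _ #: no change
2. 0 -> i / C _ C: inserts after position(s) 2, 5, 12: erirazibirodafinu
surface: erirazibirodafinu

cell CASE=so, NUM=lu, GRD=vo:
underlying: ba-razbirod-zu-nid
1. b -> p, d -> t, v -> f, z -> s / _ #: fires at position(s) 15: barazbirodzunit
2. 0 -> i / C _ C: inserts after position(s) 5, 10: barazibirodizunit
surface: barazibirodizunit

cell CASE=ib, NUM=so, GRD=ak:
underlying: er-razbirod-ov-b
1. b -> p, d -> t, v -> f, z -> s / _ #: fires at position(s) 13: errazbirodovp
2. 0 -> i / C _ C: inserts after position(s) 2, 5, 12: erirazibirodovip
surface: erirazibirodovip
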